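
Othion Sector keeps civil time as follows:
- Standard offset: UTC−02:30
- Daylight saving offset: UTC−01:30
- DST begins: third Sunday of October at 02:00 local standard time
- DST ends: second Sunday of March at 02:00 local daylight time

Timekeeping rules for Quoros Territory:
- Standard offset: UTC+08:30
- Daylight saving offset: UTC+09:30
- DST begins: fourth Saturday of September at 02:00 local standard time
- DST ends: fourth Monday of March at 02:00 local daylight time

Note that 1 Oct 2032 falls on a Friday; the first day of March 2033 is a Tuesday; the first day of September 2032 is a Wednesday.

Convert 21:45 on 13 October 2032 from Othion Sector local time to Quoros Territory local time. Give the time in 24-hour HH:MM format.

09:45

1 October 2032 is a Friday, so the first Sunday is October 3 and the third is October 17.
1 March 2033 is a Tuesday, so the first Sunday is March 6 and the second is March 13.
13 October 2032 is outside the daylight-saving period (17 October 2032 – 13 March 2033), so Othion Sector is on standard time, UTC−02:30.
21:45 Othion Sector + 2h30m = 00:15 UTC (rolling into the next day, 14 October 2032).
1 September 2032 is a Wednesday, so the first Saturday is September 4 and the fourth is September 25.
1 March 2033 is a Tuesday, so the first Monday is March 7 and the fourth is March 28.
At the standard offset (UTC+08:30), 00:15 UTC + 8h30m = 08:45 Quoros Territory standard time.
Daylight saving runs 25 September 2032 – 28 March 2033; the standard-time date in Quoros Territory, 14 October 2032, is inside that window, so Quoros Territory is at UTC+09:30.
00:15 UTC + 9h30m = 09:45 Quoros Territory.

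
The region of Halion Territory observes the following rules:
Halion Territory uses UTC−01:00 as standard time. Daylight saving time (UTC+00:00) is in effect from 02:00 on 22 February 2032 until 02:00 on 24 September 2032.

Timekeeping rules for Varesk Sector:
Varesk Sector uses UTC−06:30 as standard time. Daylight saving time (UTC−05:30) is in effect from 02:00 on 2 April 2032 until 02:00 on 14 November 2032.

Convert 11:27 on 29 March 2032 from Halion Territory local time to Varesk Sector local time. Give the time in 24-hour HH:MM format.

Daylight saving runs 22 February – 24 September; 29 March 2032 is inside that window, so Halion Territory is at UTC+00:00.
11:27 Halion Territory − 0h = 11:27 UTC.
At the standard offset (UTC−06:30), 11:27 UTC − 6h30m = 04:57 Varesk Sector standard time.
The standard-time date in Varesk Sector, 29 March 2032, does not fall between 2 April and 14 November, so daylight saving is not in effect and Varesk Sector is at UTC−06:30.
11:27 UTC − 6h30m = 04:57 Varesk Sector.

04:57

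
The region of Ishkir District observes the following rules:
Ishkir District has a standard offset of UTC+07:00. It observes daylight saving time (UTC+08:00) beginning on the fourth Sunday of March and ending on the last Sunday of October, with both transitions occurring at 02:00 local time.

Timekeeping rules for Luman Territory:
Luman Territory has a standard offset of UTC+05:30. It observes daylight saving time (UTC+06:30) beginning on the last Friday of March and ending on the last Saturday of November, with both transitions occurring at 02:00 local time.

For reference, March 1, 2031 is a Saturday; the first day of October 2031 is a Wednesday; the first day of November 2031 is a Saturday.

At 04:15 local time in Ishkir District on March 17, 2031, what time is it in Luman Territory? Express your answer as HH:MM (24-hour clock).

02:45

1 March 2031 is a Saturday, so the first Sunday is March 2 and the fourth is March 23.
1 October 2031 is a Wednesday, so Sundays fall on 5, 12, 19, 26; the last is October 26.
March 17, 2031 does not fall between 23 March and 26 October, so daylight saving is not in effect and Ishkir District is at UTC+07:00.
04:15 Ishkir District − 7h = 21:15 UTC (rolling into the previous day, 16 March 2031).
1 March 2031 is a Saturday, so Fridays fall on 7, 14, 21, 28; the last is March 28.
1 November 2031 is a Saturday, so Saturdays fall on 1, 8, 15, 22, 29; the last is November 29.
At the standard offset (UTC+05:30), 21:15 UTC + 5h30m = 02:45 Luman Territory standard time (rolling into the next day, 17 March 2031).
Daylight saving runs 28 March – 29 November; the standard-time date in Luman Territory, March 17, 2031, is outside that window, so Luman Territory is on standard time at UTC+05:30.
21:15 UTC + 5h30m = 02:45 Luman Territory (rolling into the next day, 17 March 2031).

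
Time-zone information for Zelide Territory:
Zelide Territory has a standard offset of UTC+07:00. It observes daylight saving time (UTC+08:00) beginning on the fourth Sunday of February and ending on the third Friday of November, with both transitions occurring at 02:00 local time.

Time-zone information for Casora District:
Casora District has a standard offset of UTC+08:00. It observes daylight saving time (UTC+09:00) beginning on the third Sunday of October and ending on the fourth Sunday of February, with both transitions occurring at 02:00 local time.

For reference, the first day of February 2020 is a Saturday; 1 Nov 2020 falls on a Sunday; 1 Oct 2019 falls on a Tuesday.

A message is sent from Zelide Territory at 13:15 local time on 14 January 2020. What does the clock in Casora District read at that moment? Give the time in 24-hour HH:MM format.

15:15

1 February 2020 is a Saturday, so the first Sunday is February 2 and the fourth is February 23.
1 November 2020 is a Sunday, so the first Friday is November 6 and the third is November 20.
14 January 2020 does not fall between 23 February and 20 November, so daylight saving is not in effect and Zelide Territory is at UTC+07:00.
13:15 Zelide Territory − 7h = 06:15 UTC.
1 October 2019 is a Tuesday, so the first Sunday is October 6 and the third is October 20.
1 February 2020 is a Saturday, so the first Sunday is February 2 and the fourth is February 23.
At the standard offset (UTC+08:00), 06:15 UTC + 8h = 14:15 Casora District standard time.
The standard-time date in Casora District, 14 January 2020, falls between 20 October 2019 and 23 February 2020, so daylight saving is in effect and Casora District is at UTC+09:00.
06:15 UTC + 9h = 15:15 Casora District.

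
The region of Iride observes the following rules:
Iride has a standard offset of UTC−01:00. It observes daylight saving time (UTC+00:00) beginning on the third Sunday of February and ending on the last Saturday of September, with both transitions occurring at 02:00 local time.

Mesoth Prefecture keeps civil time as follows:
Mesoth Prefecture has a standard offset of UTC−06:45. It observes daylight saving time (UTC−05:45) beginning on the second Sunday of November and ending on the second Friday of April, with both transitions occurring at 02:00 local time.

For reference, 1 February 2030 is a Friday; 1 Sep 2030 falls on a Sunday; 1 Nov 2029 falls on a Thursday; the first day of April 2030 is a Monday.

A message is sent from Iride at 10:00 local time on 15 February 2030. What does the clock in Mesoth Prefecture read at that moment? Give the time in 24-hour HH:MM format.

05:15

1 February 2030 is a Friday, so the first Sunday is February 3 and the third is February 17.
1 September 2030 is a Sunday, so Saturdays fall on 7, 14, 21, 28; the last is September 28.
Daylight saving runs 17 February – 28 September; 15 February 2030 is outside that window, so Iride is on standard time at UTC−01:00.
10:00 Iride + 1h = 11:00 UTC.
1 November 2029 is a Thursday, so the first Sunday is November 4 and the second is November 11.
1 April 2030 is a Monday, so the first Friday is April 5 and the second is April 12.
At the standard offset (UTC−06:45), 11:00 UTC − 6h45m = 04:15 Mesoth Prefecture standard time.
Daylight saving runs 11 November 2029 – 12 April 2030; the standard-time date in Mesoth Prefecture, 15 February 2030, is inside that window, so Mesoth Prefecture is at UTC−05:45.
11:00 UTC − 5h45m = 05:15 Mesoth Prefecture.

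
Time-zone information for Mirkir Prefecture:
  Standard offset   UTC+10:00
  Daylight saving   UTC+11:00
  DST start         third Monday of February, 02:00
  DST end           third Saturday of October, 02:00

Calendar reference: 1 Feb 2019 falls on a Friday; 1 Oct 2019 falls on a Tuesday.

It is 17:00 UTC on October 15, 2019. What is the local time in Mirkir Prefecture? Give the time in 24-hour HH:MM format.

04:00

1 February 2019 is a Friday, so the first Monday is February 4 and the third is February 18.
1 October 2019 is a Tuesday, so the first Saturday is October 5 and the third is October 19.
At the standard offset (UTC+10:00), 17:00 UTC + 10h = 03:00 Mirkir Prefecture standard time (rolling into the next day, 16 October 2019).
The standard-time date in Mirkir Prefecture, October 16, 2019, lies within the daylight-saving period (18 February – 19 October), so Mirkir Prefecture is on daylight time, UTC+11:00.
17:00 UTC + 11h = 04:00 local (rolling into the next day, 16 October 2019).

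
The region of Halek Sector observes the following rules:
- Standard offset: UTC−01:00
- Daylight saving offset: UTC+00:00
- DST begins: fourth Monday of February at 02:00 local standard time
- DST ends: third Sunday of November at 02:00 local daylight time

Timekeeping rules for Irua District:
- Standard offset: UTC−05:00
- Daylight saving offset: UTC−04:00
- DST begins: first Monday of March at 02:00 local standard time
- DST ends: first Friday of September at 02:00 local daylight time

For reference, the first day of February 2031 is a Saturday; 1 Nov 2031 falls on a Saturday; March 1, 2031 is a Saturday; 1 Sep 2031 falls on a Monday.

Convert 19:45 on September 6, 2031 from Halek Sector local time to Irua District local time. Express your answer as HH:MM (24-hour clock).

1 February 2031 is a Saturday, so the first Monday is February 3 and the fourth is February 24.
1 November 2031 is a Saturday, so the first Sunday is November 2 and the third is November 16.
Daylight saving runs 24 February – 16 November; September 6, 2031 is inside that window, so Halek Sector is at UTC+00:00.
19:45 Halek Sector − 0h = 19:45 UTC.
1 March 2031 is a Saturday, so the first Monday is March 3.
1 September 2031 is a Monday, so the first Friday is September 5.
At the standard offset (UTC−05:00), 19:45 UTC − 5h = 14:45 Irua District standard time.
Daylight saving runs 3 March – 5 September; the standard-time date in Irua District, September 6, 2031, is outside that window, so Irua District is on standard time at UTC−05:00.
19:45 UTC − 5h = 14:45 Irua District.

14:45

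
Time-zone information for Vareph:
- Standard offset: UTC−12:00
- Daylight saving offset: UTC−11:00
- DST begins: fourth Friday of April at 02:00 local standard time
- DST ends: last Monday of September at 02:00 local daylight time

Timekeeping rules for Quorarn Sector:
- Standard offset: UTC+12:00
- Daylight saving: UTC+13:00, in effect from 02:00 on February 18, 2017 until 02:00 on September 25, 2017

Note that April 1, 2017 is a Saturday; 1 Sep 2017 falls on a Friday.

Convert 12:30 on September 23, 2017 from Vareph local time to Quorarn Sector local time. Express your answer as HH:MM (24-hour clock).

1 April 2017 is a Saturday, so the first Friday is April 7 and the fourth is April 28.
1 September 2017 is a Friday, so Mondays fall on 4, 11, 18, 25; the last is September 25.
September 23, 2017 lies within the daylight-saving period (28 April – 25 September), so Vareph is on daylight time, UTC−11:00.
12:30 Vareph + 11h = 23:30 UTC.
At the standard offset (UTC+12:00), 23:30 UTC + 12h = 11:30 Quorarn Sector standard time (rolling into the next day, 24 September 2017).
Daylight saving runs 18 February – 25 September; the standard-time date in Quorarn Sector, September 24, 2017, is inside that window, so Quorarn Sector is at UTC+13:00.
23:30 UTC + 13h = 12:30 Quorarn Sector (rolling into the next day, 24 September 2017).

12:30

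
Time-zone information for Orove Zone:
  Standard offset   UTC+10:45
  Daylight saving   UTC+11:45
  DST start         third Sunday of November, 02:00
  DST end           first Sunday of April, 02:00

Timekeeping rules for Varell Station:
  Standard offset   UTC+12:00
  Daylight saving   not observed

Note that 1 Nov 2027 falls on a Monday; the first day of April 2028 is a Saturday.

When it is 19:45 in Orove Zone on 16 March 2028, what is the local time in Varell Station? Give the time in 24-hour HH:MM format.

20:00

1 November 2027 is a Monday, so the first Sunday is November 7 and the third is November 21.
1 April 2028 is a Saturday, so the first Sunday is April 2.
16 March 2028 falls between 21 November 2027 and 2 April 2028, so daylight saving is in effect and Orove Zone is at UTC+11:45.
19:45 Orove Zone − 11h45m = 08:00 UTC.
Varell Station has no daylight saving, so its offset is UTC+12:00 year-round.
08:00 UTC + 12h = 20:00 Varell Station.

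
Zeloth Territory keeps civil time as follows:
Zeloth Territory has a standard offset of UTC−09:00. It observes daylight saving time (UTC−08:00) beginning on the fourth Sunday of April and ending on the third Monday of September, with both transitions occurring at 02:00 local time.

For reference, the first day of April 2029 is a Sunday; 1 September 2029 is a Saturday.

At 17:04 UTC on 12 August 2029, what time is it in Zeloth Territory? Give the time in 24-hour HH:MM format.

1 April 2029 is a Sunday, so the first Sunday is April 1 and the fourth is April 22.
1 September 2029 is a Saturday, so the first Monday is September 3 and the third is September 17.
At the standard offset (UTC−09:00), 17:04 UTC − 9h = 08:04 Zeloth Territory standard time.
The standard-time date in Zeloth Territory, 12 August 2029, lies within the daylight-saving period (22 April – 17 September), so Zeloth Territory is on daylight time, UTC−08:00.
17:04 UTC − 8h = 09:04 local.

09:04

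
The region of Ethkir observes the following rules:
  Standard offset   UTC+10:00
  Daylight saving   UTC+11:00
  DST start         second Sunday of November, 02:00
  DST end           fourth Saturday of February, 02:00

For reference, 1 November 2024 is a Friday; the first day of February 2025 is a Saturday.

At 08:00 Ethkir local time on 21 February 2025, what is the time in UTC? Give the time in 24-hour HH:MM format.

1 November 2024 is a Friday, so the first Sunday is November 3 and the second is November 10.
1 February 2025 is a Saturday, so the first Saturday is February 1 and the fourth is February 22.
Daylight saving runs 10 November 2024 – 22 February 2025; 21 February 2025 is inside that window, so Ethkir is at UTC+11:00.
08:00 local − 11h = 21:00 UTC (rolling into the previous day, 20 February 2025).

21:00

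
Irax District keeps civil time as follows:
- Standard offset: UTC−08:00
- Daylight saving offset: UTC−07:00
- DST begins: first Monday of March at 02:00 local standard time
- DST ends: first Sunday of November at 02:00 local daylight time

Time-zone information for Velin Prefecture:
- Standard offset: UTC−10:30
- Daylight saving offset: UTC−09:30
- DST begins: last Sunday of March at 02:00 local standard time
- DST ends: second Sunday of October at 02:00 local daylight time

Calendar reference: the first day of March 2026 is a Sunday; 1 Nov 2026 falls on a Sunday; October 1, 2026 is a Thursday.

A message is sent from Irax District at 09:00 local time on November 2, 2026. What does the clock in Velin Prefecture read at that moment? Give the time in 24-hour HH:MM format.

1 March 2026 is a Sunday, so the first Monday is March 2.
1 November 2026 is a Sunday, so the first Sunday is November 1.
Daylight saving runs 2 March – 1 November; November 2, 2026 is outside that window, so Irax District is on standard time at UTC−08:00.
09:00 Irax District + 8h = 17:00 UTC.
1 March 2026 is a Sunday, so Sundays fall on 1, 8, 15, 22, 29; the last is March 29.
1 October 2026 is a Thursday, so the first Sunday is October 4 and the second is October 11.
At the standard offset (UTC−10:30), 17:00 UTC − 10h30m = 06:30 Velin Prefecture standard time.
The standard-time date in Velin Prefecture, November 2, 2026, does not fall between 29 March and 11 October, so daylight saving is not in effect and Velin Prefecture is at UTC−10:30.
17:00 UTC − 10h30m = 06:30 Velin Prefecture.

06:30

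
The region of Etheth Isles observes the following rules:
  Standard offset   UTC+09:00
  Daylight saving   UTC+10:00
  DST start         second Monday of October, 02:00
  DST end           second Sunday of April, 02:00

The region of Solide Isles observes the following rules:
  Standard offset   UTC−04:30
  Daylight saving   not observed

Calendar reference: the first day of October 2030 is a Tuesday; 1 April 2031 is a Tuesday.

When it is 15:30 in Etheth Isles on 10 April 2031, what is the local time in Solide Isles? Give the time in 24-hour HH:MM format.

01:00

1 October 2030 is a Tuesday, so the first Monday is October 7 and the second is October 14.
1 April 2031 is a Tuesday, so the first Sunday is April 6 and the second is April 13.
10 April 2031 falls between 14 October 2030 and 13 April 2031, so daylight saving is in effect and Etheth Isles is at UTC+10:00.
15:30 Etheth Isles − 10h = 05:30 UTC.
Solide Isles stays on UTC−04:30 all year.
05:30 UTC − 4h30m = 01:00 Solide Isles.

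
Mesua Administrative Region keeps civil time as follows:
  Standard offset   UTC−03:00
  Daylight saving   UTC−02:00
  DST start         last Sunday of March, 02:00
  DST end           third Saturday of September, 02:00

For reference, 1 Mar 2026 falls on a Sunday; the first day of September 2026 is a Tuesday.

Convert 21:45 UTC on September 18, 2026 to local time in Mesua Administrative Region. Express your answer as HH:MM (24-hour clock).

1 March 2026 is a Sunday, so Sundays fall on 1, 8, 15, 22, 29; the last is March 29.
1 September 2026 is a Tuesday, so the first Saturday is September 5 and the third is September 19.
At the standard offset (UTC−03:00), 21:45 UTC − 3h = 18:45 Mesua Administrative Region standard time.
Daylight saving runs 29 March – 19 September; the standard-time date in Mesua Administrative Region, September 18, 2026, is inside that window, so Mesua Administrative Region is at UTC−02:00.
21:45 UTC − 2h = 19:45 local.

19:45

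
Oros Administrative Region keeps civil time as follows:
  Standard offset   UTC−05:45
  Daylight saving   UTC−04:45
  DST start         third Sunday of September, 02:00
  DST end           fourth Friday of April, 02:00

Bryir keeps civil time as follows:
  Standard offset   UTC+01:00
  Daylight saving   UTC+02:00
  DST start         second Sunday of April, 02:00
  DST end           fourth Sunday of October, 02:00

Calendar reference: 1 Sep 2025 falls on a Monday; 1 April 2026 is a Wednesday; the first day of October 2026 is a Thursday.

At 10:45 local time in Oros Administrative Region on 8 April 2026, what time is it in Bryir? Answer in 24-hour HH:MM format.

16:30

1 September 2025 is a Monday, so the first Sunday is September 7 and the third is September 21.
1 April 2026 is a Wednesday, so the first Friday is April 3 and the fourth is April 24.
8 April 2026 falls between 21 September 2025 and 24 April 2026, so daylight saving is in effect and Oros Administrative Region is at UTC−04:45.
10:45 Oros Administrative Region + 4h45m = 15:30 UTC.
1 April 2026 is a Wednesday, so the first Sunday is April 5 and the second is April 12.
1 October 2026 is a Thursday, so the first Sunday is October 4 and the fourth is October 25.
At the standard offset (UTC+01:00), 15:30 UTC + 1h = 16:30 Bryir standard time.
The standard-time date in Bryir, 8 April 2026, does not fall between 12 April and 25 October, so daylight saving is not in effect and Bryir is at UTC+01:00.
15:30 UTC + 1h = 16:30 Bryir.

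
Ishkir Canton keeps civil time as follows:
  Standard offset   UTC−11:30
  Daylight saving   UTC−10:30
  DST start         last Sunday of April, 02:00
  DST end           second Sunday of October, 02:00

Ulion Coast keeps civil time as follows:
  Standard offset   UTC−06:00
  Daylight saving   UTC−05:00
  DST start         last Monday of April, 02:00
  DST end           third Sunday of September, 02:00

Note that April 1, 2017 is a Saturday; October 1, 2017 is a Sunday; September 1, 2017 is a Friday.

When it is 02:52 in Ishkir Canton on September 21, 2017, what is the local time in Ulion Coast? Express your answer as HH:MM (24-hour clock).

1 April 2017 is a Saturday, so Sundays fall on 2, 9, 16, 23, 30; the last is April 30.
1 October 2017 is a Sunday, so the first Sunday is October 1 and the second is October 8.
Daylight saving runs 30 April – 8 October; September 21, 2017 is inside that window, so Ishkir Canton is at UTC−10:30.
02:52 Ishkir Canton + 10h30m = 13:22 UTC.
1 April 2017 is a Saturday, so Mondays fall on 3, 10, 17, 24; the last is April 24.
1 September 2017 is a Friday, so the first Sunday is September 3 and the third is September 17.
At the standard offset (UTC−06:00), 13:22 UTC − 6h = 07:22 Ulion Coast standard time.
The standard-time date in Ulion Coast, September 21, 2017, is outside the daylight-saving period (24 April – 17 September), so Ulion Coast is on standard time, UTC−06:00.
13:22 UTC − 6h = 07:22 Ulion Coast.

07:22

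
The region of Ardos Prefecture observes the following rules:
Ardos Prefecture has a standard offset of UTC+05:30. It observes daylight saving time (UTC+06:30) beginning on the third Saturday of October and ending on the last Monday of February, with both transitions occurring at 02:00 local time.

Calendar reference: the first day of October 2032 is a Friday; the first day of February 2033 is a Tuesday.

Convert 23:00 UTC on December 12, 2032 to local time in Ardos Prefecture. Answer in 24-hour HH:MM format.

05:30

1 October 2032 is a Friday, so the first Saturday is October 2 and the third is October 16.
1 February 2033 is a Tuesday, so Mondays fall on 7, 14, 21, 28; the last is February 28.
At the standard offset (UTC+05:30), 23:00 UTC + 5h30m = 04:30 Ardos Prefecture standard time (rolling into the next day, 13 December 2032).
The standard-time date in Ardos Prefecture, December 13, 2032, lies within the daylight-saving period (16 October 2032 – 28 February 2033), so Ardos Prefecture is on daylight time, UTC+06:30.
23:00 UTC + 6h30m = 05:30 local (rolling into the next day, 13 December 2032).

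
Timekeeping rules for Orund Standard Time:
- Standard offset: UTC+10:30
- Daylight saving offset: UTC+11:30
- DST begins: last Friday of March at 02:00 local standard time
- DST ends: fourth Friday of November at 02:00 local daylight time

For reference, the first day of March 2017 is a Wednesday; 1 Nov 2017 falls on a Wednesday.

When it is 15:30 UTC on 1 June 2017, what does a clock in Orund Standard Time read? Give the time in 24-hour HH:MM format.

03:00

1 March 2017 is a Wednesday, so Fridays fall on 3, 10, 17, 24, 31; the last is March 31.
1 November 2017 is a Wednesday, so the first Friday is November 3 and the fourth is November 24.
At the standard offset (UTC+10:30), 15:30 UTC + 10h30m = 02:00 Orund Standard Time standard time (rolling into the next day, 2 June 2017).
Daylight saving runs 31 March – 24 November; the standard-time date in Orund Standard Time, 2 June 2017, is inside that window, so Orund Standard Time is at UTC+11:30.
15:30 UTC + 11h30m = 03:00 local (rolling into the next day, 2 June 2017).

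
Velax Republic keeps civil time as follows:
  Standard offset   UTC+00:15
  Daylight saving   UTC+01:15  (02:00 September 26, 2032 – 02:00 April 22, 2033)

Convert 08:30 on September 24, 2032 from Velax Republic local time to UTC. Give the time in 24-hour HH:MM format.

Daylight saving runs 26 September 2032 – 22 April 2033; September 24, 2032 is outside that window, so Velax Republic is on standard time at UTC+00:15.
08:30 local − 0h15m = 08:15 UTC.

08:15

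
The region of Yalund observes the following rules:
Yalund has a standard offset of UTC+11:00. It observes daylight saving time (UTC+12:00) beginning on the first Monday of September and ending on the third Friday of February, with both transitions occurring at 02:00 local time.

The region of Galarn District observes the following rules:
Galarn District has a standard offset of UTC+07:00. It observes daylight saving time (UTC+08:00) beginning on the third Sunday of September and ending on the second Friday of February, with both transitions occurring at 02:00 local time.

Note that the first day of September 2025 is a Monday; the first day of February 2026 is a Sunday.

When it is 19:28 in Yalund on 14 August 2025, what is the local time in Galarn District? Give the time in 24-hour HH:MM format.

15:28

1 September 2025 is a Monday, so the first Monday is September 1.
1 February 2026 is a Sunday, so the first Friday is February 6 and the third is February 20.
Daylight saving runs 1 September 2025 – 20 February 2026; 14 August 2025 is outside that window, so Yalund is on standard time at UTC+11:00.
19:28 Yalund − 11h = 08:28 UTC.
1 September 2025 is a Monday, so the first Sunday is September 7 and the third is September 21.
1 February 2026 is a Sunday, so the first Friday is February 6 and the second is February 13.
At the standard offset (UTC+07:00), 08:28 UTC + 7h = 15:28 Galarn District standard time.
The standard-time date in Galarn District, 14 August 2025, is outside the daylight-saving period (21 September 2025 – 13 February 2026), so Galarn District is on standard time, UTC+07:00.
08:28 UTC + 7h = 15:28 Galarn District.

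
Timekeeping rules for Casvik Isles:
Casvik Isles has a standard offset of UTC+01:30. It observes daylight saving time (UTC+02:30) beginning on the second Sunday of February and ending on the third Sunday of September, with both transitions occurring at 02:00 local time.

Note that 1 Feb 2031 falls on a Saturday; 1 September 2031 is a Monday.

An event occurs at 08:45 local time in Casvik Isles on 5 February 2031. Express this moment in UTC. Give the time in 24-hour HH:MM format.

07:15

1 February 2031 is a Saturday, so the first Sunday is February 2 and the second is February 9.
1 September 2031 is a Monday, so the first Sunday is September 7 and the third is September 21.
Daylight saving runs 9 February – 21 September; 5 February 2031 is outside that window, so Casvik Isles is on standard time at UTC+01:30.
08:45 local − 1h30m = 07:15 UTC.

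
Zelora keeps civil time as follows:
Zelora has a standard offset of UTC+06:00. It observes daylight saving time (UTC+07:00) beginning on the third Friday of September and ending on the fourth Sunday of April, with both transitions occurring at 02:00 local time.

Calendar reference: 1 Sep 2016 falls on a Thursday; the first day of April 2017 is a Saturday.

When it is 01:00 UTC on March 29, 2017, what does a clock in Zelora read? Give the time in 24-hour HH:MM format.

08:00

1 September 2016 is a Thursday, so the first Friday is September 2 and the third is September 16.
1 April 2017 is a Saturday, so the first Sunday is April 2 and the fourth is April 23.
At the standard offset (UTC+06:00), 01:00 UTC + 6h = 07:00 Zelora standard time.
The standard-time date in Zelora, March 29, 2017, lies within the daylight-saving period (16 September 2016 – 23 April 2017), so Zelora is on daylight time, UTC+07:00.
01:00 UTC + 7h = 08:00 local.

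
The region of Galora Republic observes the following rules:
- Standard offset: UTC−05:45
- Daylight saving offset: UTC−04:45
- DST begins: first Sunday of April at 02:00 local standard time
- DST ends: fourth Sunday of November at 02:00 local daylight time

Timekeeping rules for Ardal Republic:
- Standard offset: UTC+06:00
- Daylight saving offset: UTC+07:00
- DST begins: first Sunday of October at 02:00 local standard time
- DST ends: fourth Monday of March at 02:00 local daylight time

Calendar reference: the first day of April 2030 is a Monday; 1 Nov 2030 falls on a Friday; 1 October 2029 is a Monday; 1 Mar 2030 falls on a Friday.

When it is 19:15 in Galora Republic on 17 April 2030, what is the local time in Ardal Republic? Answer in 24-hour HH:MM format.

06:00

1 April 2030 is a Monday, so the first Sunday is April 7.
1 November 2030 is a Friday, so the first Sunday is November 3 and the fourth is November 24.
17 April 2030 lies within the daylight-saving period (7 April – 24 November), so Galora Republic is on daylight time, UTC−04:45.
19:15 Galora Republic + 4h45m = 00:00 UTC (rolling into the next day, 18 April 2030).
1 October 2029 is a Monday, so the first Sunday is October 7.
1 March 2030 is a Friday, so the first Monday is March 4 and the fourth is March 25.
At the standard offset (UTC+06:00), 00:00 UTC + 6h = 06:00 Ardal Republic standard time.
Daylight saving runs 7 October 2029 – 25 March 2030; the standard-time date in Ardal Republic, 18 April 2030, is outside that window, so Ardal Republic is on standard time at UTC+06:00.
00:00 UTC + 6h = 06:00 Ardal Republic.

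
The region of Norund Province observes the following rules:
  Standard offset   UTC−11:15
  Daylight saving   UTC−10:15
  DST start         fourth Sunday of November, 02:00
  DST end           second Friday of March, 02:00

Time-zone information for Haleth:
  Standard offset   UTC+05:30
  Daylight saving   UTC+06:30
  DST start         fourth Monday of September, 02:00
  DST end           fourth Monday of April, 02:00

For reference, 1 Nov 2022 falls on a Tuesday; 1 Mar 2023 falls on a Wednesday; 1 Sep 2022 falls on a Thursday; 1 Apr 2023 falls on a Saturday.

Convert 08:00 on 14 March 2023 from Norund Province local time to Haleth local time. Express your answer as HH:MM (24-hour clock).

1 November 2022 is a Tuesday, so the first Sunday is November 6 and the fourth is November 27.
1 March 2023 is a Wednesday, so the first Friday is March 3 and the second is March 10.
14 March 2023 is outside the daylight-saving period (27 November 2022 – 10 March 2023), so Norund Province is on standard time, UTC−11:15.
08:00 Norund Province + 11h15m = 19:15 UTC.
1 September 2022 is a Thursday, so the first Monday is September 5 and the fourth is September 26.
1 April 2023 is a Saturday, so the first Monday is April 3 and the fourth is April 24.
At the standard offset (UTC+05:30), 19:15 UTC + 5h30m = 00:45 Haleth standard time (rolling into the next day, 15 March 2023).
The standard-time date in Haleth, 15 March 2023, lies within the daylight-saving period (26 September 2022 – 24 April 2023), so Haleth is on daylight time, UTC+06:30.
19:15 UTC + 6h30m = 01:45 Haleth (rolling into the next day, 15 March 2023).

01:45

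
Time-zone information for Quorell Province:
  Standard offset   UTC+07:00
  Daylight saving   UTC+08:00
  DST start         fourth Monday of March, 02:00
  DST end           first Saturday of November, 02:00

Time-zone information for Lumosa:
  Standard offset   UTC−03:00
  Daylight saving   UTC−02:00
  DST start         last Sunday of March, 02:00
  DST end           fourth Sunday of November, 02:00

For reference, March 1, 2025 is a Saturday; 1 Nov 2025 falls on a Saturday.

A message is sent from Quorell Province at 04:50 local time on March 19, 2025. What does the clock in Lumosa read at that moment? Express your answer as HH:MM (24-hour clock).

1 March 2025 is a Saturday, so the first Monday is March 3 and the fourth is March 24.
1 November 2025 is a Saturday, so the first Saturday is November 1.
March 19, 2025 does not fall between 24 March and 1 November, so daylight saving is not in effect and Quorell Province is at UTC+07:00.
04:50 Quorell Province − 7h = 21:50 UTC (rolling into the previous day, 18 March 2025).
1 March 2025 is a Saturday, so Sundays fall on 2, 9, 16, 23, 30; the last is March 30.
1 November 2025 is a Saturday, so the first Sunday is November 2 and the fourth is November 23.
At the standard offset (UTC−03:00), 21:50 UTC − 3h = 18:50 Lumosa standard time.
The standard-time date in Lumosa, March 18, 2025, is outside the daylight-saving period (30 March – 23 November), so Lumosa is on standard time, UTC−03:00.
21:50 UTC − 3h = 18:50 Lumosa.

18:50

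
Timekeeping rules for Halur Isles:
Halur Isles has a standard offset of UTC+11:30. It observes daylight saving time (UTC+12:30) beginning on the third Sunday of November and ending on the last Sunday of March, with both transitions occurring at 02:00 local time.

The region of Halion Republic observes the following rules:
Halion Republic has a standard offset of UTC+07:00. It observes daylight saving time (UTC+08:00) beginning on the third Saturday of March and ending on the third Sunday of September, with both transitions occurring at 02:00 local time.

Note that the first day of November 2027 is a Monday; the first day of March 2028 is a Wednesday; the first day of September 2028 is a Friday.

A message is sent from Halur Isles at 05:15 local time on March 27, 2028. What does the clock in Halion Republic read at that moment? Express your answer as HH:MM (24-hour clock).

01:45

1 November 2027 is a Monday, so the first Sunday is November 7 and the third is November 21.
1 March 2028 is a Wednesday, so Sundays fall on 5, 12, 19, 26; the last is March 26.
Daylight saving runs 21 November 2027 – 26 March 2028; March 27, 2028 is outside that window, so Halur Isles is on standard time at UTC+11:30.
05:15 Halur Isles − 11h30m = 17:45 UTC (rolling into the previous day, 26 March 2028).
1 March 2028 is a Wednesday, so the first Saturday is March 4 and the third is March 18.
1 September 2028 is a Friday, so the first Sunday is September 3 and the third is September 17.
At the standard offset (UTC+07:00), 17:45 UTC + 7h = 00:45 Halion Republic standard time (rolling into the next day, 27 March 2028).
Daylight saving runs 18 March – 17 September; the standard-time date in Halion Republic, March 27, 2028, is inside that window, so Halion Republic is at UTC+08:00.
17:45 UTC + 8h = 01:45 Halion Republic (rolling into the next day, 27 March 2028).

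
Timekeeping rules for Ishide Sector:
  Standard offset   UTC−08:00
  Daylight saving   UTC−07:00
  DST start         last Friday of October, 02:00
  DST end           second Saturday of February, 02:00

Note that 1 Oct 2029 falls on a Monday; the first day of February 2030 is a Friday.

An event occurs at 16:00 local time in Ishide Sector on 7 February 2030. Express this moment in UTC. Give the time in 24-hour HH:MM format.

23:00

1 October 2029 is a Monday, so Fridays fall on 5, 12, 19, 26; the last is October 26.
1 February 2030 is a Friday, so the first Saturday is February 2 and the second is February 9.
Daylight saving runs 26 October 2029 – 9 February 2030; 7 February 2030 is inside that window, so Ishide Sector is at UTC−07:00.
16:00 local + 7h = 23:00 UTC.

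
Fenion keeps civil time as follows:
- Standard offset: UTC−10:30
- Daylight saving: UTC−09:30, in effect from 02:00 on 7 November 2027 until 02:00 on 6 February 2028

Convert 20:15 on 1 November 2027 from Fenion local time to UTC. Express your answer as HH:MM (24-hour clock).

Daylight saving runs 7 November 2027 – 6 February 2028; 1 November 2027 is outside that window, so Fenion is on standard time at UTC−10:30.
20:15 local + 10h30m = 06:45 UTC (rolling into the next day, 2 November 2027).

06:45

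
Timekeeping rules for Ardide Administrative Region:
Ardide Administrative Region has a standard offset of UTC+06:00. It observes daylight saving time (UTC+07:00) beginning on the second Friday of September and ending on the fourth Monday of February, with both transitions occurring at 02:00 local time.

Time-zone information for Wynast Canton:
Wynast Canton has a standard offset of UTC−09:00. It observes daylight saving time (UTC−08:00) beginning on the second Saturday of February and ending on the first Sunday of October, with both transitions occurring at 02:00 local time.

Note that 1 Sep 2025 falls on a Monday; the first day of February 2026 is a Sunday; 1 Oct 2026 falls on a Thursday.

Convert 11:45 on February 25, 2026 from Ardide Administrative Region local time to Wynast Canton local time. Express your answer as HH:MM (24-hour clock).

1 September 2025 is a Monday, so the first Friday is September 5 and the second is September 12.
1 February 2026 is a Sunday, so the first Monday is February 2 and the fourth is February 23.
February 25, 2026 does not fall between 12 September 2025 and 23 February 2026, so daylight saving is not in effect and Ardide Administrative Region is at UTC+06:00.
11:45 Ardide Administrative Region − 6h = 05:45 UTC.
1 February 2026 is a Sunday, so the first Saturday is February 7 and the second is February 14.
1 October 2026 is a Thursday, so the first Sunday is October 4.
At the standard offset (UTC−09:00), 05:45 UTC − 9h = 20:45 Wynast Canton standard time (rolling into the previous day, 24 February 2026).
The standard-time date in Wynast Canton, February 24, 2026, falls between 14 February and 4 October, so daylight saving is in effect and Wynast Canton is at UTC−08:00.
05:45 UTC − 8h = 21:45 Wynast Canton (rolling into the previous day, 24 February 2026).

21:45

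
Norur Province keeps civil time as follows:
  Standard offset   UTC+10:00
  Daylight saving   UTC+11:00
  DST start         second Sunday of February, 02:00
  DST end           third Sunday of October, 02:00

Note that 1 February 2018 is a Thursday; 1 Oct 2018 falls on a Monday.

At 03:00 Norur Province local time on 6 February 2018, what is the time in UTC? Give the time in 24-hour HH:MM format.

17:00

1 February 2018 is a Thursday, so the first Sunday is February 4 and the second is February 11.
1 October 2018 is a Monday, so the first Sunday is October 7 and the third is October 21.
Daylight saving runs 11 February – 21 October; 6 February 2018 is outside that window, so Norur Province is on standard time at UTC+10:00.
03:00 local − 10h = 17:00 UTC (rolling into the previous day, 5 February 2018).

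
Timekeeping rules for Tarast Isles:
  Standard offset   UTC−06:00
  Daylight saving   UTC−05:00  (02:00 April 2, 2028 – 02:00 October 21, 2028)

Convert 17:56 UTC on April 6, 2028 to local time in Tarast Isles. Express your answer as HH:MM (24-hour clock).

12:56

At the standard offset (UTC−06:00), 17:56 UTC − 6h = 11:56 Tarast Isles standard time.
The standard-time date in Tarast Isles, April 6, 2028, falls between 2 April and 21 October, so daylight saving is in effect and Tarast Isles is at UTC−05:00.
17:56 UTC − 5h = 12:56 local.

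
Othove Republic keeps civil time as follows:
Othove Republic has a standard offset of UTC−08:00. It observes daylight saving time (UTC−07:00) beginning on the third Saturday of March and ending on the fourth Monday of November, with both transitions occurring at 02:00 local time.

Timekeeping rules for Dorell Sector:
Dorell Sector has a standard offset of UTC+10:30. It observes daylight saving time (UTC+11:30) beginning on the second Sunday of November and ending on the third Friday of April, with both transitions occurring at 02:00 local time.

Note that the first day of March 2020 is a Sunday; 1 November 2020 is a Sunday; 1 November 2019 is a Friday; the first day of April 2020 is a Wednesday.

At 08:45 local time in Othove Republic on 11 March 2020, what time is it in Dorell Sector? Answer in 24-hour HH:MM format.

04:15

1 March 2020 is a Sunday, so the first Saturday is March 7 and the third is March 21.
1 November 2020 is a Sunday, so the first Monday is November 2 and the fourth is November 23.
11 March 2020 is outside the daylight-saving period (21 March – 23 November), so Othove Republic is on standard time, UTC−08:00.
08:45 Othove Republic + 8h = 16:45 UTC.
1 November 2019 is a Friday, so the first Sunday is November 3 and the second is November 10.
1 April 2020 is a Wednesday, so the first Friday is April 3 and the third is April 17.
At the standard offset (UTC+10:30), 16:45 UTC + 10h30m = 03:15 Dorell Sector standard time (rolling into the next day, 12 March 2020).
The standard-time date in Dorell Sector, 12 March 2020, falls between 10 November 2019 and 17 April 2020, so daylight saving is in effect and Dorell Sector is at UTC+11:30.
16:45 UTC + 11h30m = 04:15 Dorell Sector (rolling into the next day, 12 March 2020).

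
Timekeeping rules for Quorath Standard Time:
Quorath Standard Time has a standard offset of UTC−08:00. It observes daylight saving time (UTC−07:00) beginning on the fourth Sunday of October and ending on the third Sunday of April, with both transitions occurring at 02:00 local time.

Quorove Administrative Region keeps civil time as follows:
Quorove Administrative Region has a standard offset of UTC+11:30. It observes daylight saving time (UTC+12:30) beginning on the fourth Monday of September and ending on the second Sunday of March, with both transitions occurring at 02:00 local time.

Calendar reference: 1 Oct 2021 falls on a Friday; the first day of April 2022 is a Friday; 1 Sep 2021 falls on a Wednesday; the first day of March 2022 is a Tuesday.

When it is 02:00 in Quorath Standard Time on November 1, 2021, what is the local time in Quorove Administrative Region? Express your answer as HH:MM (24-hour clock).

1 October 2021 is a Friday, so the first Sunday is October 3 and the fourth is October 24.
1 April 2022 is a Friday, so the first Sunday is April 3 and the third is April 17.
November 1, 2021 lies within the daylight-saving period (24 October 2021 – 17 April 2022), so Quorath Standard Time is on daylight time, UTC−07:00.
02:00 Quorath Standard Time + 7h = 09:00 UTC.
1 September 2021 is a Wednesday, so the first Monday is September 6 and the fourth is September 27.
1 March 2022 is a Tuesday, so the first Sunday is March 6 and the second is March 13.
At the standard offset (UTC+11:30), 09:00 UTC + 11h30m = 20:30 Quorove Administrative Region standard time.
The standard-time date in Quorove Administrative Region, November 1, 2021, lies within the daylight-saving period (27 September 2021 – 13 March 2022), so Quorove Administrative Region is on daylight time, UTC+12:30.
09:00 UTC + 12h30m = 21:30 Quorove Administrative Region.

21:30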